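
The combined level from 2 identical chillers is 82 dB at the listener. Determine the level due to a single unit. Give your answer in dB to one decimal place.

2 equal contributions raise the level by 10·log₁₀ 2 = 3.010 dB, so each unit alone gives 82 − 3.010.

79.0 dB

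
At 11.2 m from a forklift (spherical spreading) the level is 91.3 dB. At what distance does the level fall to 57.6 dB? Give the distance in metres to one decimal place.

For a point source L₁ − L₂ = 20·log₁₀(r₂/r₁), so r₂ = r₁·10^((L₁−L₂)/20).
r₂ = 11.2·10^((91.3−57.6)/20) = 11.2·10^(33.7/20) = 542.27 m.

542.3 m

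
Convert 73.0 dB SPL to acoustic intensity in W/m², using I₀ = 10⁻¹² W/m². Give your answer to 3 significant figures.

2.00e-05 W/m²

I/I₀ = 10^(73.0/10) = 1.995e+07, so I = 1.995e+07 × 10⁻¹² W/m².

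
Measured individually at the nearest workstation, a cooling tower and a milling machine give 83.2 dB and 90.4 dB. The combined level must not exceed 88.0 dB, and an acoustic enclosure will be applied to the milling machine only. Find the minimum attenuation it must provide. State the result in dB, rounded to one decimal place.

4.1 dB

Everything except the milling machine sums to 10^(83.2/10) = 2.089e+08 in linear terms, 83.20 dB.
The limit corresponds to 10^(88.0/10) = 6.310e+08; subtracting the fixed part leaves 4.220e+08 for the milling machine, i.e. 86.25 dB.
So the milling machine must be reduced from 90.4 to 86.25 dB: IL = 4.15 dB.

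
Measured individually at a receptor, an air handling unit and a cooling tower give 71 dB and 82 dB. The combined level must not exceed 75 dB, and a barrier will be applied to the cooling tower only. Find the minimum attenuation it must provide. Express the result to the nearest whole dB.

Fixed contribution from the other source: Σ 10^(L/10) = 10^(71/10) = 1.259e+07 (71.00 dB).
The limit corresponds to 10^(75/10) = 3.162e+07; subtracting the fixed part leaves 1.903e+07 for the cooling tower, i.e. 72.80 dB.
So the cooling tower must be reduced from 82 to 72.80 dB: IL = 9.20 dB.

9 dB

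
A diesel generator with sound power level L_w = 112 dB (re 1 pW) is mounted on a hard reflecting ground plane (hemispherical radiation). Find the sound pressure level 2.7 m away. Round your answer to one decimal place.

95.4 dB

Free-field hemispherical radiation: L_p = L_w − 10·log₁₀(2π·r²), r = 2.7 m.
2π·r² = 45.8 m², 10·log₁₀ of that is 16.609 dB.
L_p = 112 − 16.609 = 95.39 dB.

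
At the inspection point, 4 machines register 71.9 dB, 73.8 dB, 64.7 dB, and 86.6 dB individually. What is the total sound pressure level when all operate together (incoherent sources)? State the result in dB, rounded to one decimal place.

Incoherent sources combine by intensity addition: L_total = 10·log₁₀(Σ 10^(L_i/10)).
Σ 10^(L/10) = 10^(71.9/10) + 10^(73.8/10) + 10^(64.7/10) + 10^(86.6/10) = 4.995e+08.
L_total = 10·log₁₀(4.995e+08) = 86.99 dB.

87.0 dB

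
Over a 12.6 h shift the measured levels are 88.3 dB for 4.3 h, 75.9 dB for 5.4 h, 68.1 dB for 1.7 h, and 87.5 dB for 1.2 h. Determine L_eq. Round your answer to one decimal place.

84.8 dB

The energy average is taken in the linear domain: L_eq = 10·log₁₀[(Σ tᵢ·10^(Lᵢ/10))/T], T = 12.6 h.
Σ tᵢ·10^(Lᵢ/10) = 4.3·10^(88.3/10) + 5.4·10^(75.9/10) + 1.7·10^(68.1/10) + 1.2·10^(87.5/10) = 3.803e+09.
L_eq = 10·log₁₀(3.803e+09/12.6) = 84.80 dB.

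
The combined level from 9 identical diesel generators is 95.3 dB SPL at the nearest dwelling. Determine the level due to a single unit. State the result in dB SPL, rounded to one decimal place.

85.8 dB SPL

For N identical incoherent sources L_total = L₁ + 10·log₁₀ N, so L₁ = 95.3 − 10·log₁₀(9) = 95.3 − 9.542.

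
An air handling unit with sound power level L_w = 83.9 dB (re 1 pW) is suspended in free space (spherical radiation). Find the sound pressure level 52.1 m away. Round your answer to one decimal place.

L_p = L_w − 10·log₁₀(4π·r²) with r = 52.1 m.
4π·r² = 3.411e+04 m², 10·log₁₀ of that is 45.329 dB.
L_p = 83.9 − 45.329 = 38.57 dB.

38.6 dB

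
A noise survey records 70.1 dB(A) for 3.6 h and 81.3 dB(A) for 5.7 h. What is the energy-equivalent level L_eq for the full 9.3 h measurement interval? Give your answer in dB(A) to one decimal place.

79.4 dB(A)

Weight each interval's intensity by its duration and average over T = 9.3 h:
Σ tᵢ·10^(Lᵢ/10) = 3.6·10^(70.1/10) + 5.7·10^(81.3/10) = 8.057e+08.
L_eq = 10·log₁₀(8.057e+08/9.3) = 79.38 dB(A).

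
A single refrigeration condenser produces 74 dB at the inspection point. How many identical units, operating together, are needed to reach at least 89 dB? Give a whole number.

The shortfall is 89 − 74 = 15.0 dB, and N units add 10·log₁₀ N, so need 10·log₁₀ N ≥ 15.0.
N ≥ 10^(15.0/10) = 31.623, so N = 32.

32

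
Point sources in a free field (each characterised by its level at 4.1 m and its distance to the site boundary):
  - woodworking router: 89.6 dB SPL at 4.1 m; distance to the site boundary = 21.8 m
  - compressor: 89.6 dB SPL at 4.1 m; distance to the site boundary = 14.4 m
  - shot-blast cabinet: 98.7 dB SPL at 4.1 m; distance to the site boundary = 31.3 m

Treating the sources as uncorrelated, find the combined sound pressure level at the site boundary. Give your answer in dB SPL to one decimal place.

83.7 dB SPL

Apply inverse-square spreading to bring every level to the receiver, then sum 10^(L/10).
woodworking router: 89.6 − 20·log₁₀(21.8/4.1) = 89.6 − 14.51 = 75.09 dB SPL.
compressor: 89.6 − 20·log₁₀(14.4/4.1) = 89.6 − 10.91 = 78.69 dB SPL.
shot-blast cabinet: 98.7 − 20·log₁₀(31.3/4.1) = 98.7 − 17.66 = 81.04 dB SPL.
Σ 10^(L/10) = 2.334e+08 → L_total = 10·log₁₀(2.334e+08) = 83.68 dB SPL.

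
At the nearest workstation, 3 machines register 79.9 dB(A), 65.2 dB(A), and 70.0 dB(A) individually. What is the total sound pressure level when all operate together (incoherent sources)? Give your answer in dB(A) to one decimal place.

For uncorrelated sources the intensities add, so convert each level to linear form, sum, and take 10·log₁₀ of the total.
Σ 10^(L/10) = 10^(79.9/10) + 10^(65.2/10) + 10^(70.0/10) = 1.110e+08.
L_total = 10·log₁₀(1.110e+08) = 80.45 dB(A).

80.5 dB(A)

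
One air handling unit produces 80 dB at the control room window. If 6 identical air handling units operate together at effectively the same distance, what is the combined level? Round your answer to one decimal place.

L_total = L₁ + 10·log₁₀ N for N identical incoherent sources.
L_total = 80 + 10·log₁₀(6) = 80 + 7.782 = 87.78 dB.

87.8 dB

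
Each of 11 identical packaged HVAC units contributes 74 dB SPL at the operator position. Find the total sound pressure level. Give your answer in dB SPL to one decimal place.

L_total = L₁ + 10·log₁₀ N for N identical incoherent sources.
L_total = 74 + 10·log₁₀(11) = 74 + 10.414 = 84.41 dB SPL.

84.4 dB SPL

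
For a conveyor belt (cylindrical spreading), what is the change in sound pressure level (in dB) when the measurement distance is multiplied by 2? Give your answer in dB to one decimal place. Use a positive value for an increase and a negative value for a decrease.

-3.0 dB

With cylindrical spreading the level changes by −10·log₁₀(r₂/r₁).
ΔL = −10·log₁₀(2) = -3.01 dB.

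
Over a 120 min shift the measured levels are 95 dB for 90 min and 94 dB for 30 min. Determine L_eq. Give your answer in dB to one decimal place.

The energy average is taken in the linear domain: L_eq = 10·log₁₀[(Σ tᵢ·10^(Lᵢ/10))/T], T = 120 min.
Σ tᵢ·10^(Lᵢ/10) = 90·10^(95/10) + 30·10^(94/10) = 3.600e+11.
L_eq = 10·log₁₀(3.600e+11/120) = 94.77 dB.

94.8 dB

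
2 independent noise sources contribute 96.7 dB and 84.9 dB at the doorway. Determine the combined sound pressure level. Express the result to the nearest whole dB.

Incoherent sources combine by intensity addition: L_total = 10·log₁₀(Σ 10^(L_i/10)).
Σ 10^(L/10) = 10^(96.7/10) + 10^(84.9/10) = 4.986e+09.
L_total = 10·log₁₀(4.986e+09) = 96.98 dB.

97 dB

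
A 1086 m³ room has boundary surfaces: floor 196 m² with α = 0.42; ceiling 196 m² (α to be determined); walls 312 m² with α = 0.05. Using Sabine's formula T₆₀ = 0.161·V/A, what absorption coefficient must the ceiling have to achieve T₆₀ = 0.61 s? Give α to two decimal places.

A = 0.161·V/T₆₀ = 0.161·1086/0.61 = 286.63 m² sabins.
Absorption from the other surfaces = 196·0.42 + 312·0.05 = 97.92 m², so the ceiling must supply 188.71 m² over 196 m².
α = 188.71/196 = 0.963.

0.96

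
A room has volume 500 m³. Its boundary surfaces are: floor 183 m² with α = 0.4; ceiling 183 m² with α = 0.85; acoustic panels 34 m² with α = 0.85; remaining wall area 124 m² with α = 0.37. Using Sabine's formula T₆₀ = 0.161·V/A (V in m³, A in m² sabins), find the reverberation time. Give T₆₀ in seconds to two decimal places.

0.27 s

Total absorption A = 183·0.4 + 183·0.85 + 34·0.85 + 124·0.37 = 303.53 m² sabins.
T₆₀ = 0.161·V/A = 0.161·500/303.53 = 0.265 s.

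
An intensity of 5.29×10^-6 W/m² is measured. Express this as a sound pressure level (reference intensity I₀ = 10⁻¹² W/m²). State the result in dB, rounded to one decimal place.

I/I₀ = 5.29×10^-6/10⁻¹² = 5.29×10^6, and L = 10·log₁₀(I/I₀).
L = 10·(0.7235 + 6) = 67.23 dB.

67.2 dB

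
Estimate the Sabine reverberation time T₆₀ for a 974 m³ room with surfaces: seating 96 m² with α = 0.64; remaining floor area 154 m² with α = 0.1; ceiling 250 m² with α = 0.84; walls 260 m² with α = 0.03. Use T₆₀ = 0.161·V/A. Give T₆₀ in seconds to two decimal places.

Summing Sᵢαᵢ: 96·0.64 + 154·0.1 + 250·0.84 + 260·0.03 = 294.64 m².
T₆₀ = 0.161·V/A = 0.161·974/294.64 = 0.532 s.

0.53 s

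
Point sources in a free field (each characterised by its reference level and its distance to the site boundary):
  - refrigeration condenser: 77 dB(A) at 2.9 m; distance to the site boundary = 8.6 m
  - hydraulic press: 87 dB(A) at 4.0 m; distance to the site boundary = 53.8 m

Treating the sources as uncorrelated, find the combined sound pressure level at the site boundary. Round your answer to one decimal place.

69.3 dB(A)

Propagate each source to the receiver with L = L_ref − 20·log₁₀(r/r_ref), then add intensities.
refrigeration condenser: 77 − 20·log₁₀(8.6/2.9) = 77 − 9.44 = 67.56 dB(A).
hydraulic press: 87 − 20·log₁₀(53.8/4.0) = 87 − 22.57 = 64.43 dB(A).
Σ 10^(L/10) = 8.469e+06 → L_total = 10·log₁₀(8.469e+06) = 69.28 dB(A).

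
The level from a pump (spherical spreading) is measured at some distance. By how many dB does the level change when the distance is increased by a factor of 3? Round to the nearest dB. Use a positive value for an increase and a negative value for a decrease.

A point source loses 6 dB per doubling of distance; generally ΔL = −20·log₁₀(r₂/r₁).
ΔL = −20·log₁₀(3) = -9.54 dB.

-10 dB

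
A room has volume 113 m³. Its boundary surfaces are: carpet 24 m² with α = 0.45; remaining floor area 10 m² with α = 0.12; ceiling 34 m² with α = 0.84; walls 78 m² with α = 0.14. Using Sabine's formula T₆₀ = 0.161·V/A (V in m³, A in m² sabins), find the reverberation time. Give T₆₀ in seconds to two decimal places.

0.35 s

A = Σ Sᵢαᵢ = 24·0.45 + 10·0.12 + 34·0.84 + 78·0.14 = 51.48 m².
T₆₀ = 0.161 × 113 / 51.48 = 0.353 s.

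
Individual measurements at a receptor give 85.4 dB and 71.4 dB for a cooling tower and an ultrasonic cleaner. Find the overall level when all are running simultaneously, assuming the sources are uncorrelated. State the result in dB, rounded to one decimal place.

85.6 dB

For uncorrelated sources the intensities add, so convert each level to linear form, sum, and take 10·log₁₀ of the total.
Σ 10^(L/10) = 10^(85.4/10) + 10^(71.4/10) = 3.605e+08.
L_total = 10·log₁₀(3.605e+08) = 85.57 dB.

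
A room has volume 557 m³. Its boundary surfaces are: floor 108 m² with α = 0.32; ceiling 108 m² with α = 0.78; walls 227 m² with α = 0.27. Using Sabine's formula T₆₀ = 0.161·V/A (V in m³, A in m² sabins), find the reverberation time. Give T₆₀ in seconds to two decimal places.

Summing Sᵢαᵢ: 108·0.32 + 108·0.78 + 227·0.27 = 180.09 m².
T₆₀ = 0.161 × 557 / 180.09 = 0.498 s.

0.50 s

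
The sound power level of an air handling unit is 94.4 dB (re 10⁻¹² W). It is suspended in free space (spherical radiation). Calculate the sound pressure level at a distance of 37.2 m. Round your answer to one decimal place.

The power spreads over a sphere of area 4π·r², so L_p = L_w − 10·log₁₀(4π·r²).
4π·r² = 1.739e+04 m², 10·log₁₀ of that is 42.403 dB.
L_p = 94.4 − 42.403 = 52.00 dB.

52.0 dB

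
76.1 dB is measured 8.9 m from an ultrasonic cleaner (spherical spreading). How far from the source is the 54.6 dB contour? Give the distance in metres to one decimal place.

For a point source L₁ − L₂ = 20·log₁₀(r₂/r₁), so r₂ = r₁·10^((L₁−L₂)/20).
r₂ = 8.9·10^((76.1−54.6)/20) = 8.9·10^(21.5/20) = 105.78 m.

105.8 m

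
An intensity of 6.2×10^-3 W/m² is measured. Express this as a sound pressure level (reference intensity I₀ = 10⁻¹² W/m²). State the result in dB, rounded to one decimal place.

Dividing by I₀ shifts the exponent by 12: I/I₀ = 6.2×10^9.
L = 10·(0.7924 + 9) = 97.92 dB.

97.9 dB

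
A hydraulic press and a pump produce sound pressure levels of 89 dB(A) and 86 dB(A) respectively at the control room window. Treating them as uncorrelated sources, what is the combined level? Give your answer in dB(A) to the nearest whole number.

Incoherent sources combine by intensity addition: L_total = 10·log₁₀(Σ 10^(L_i/10)).
Σ 10^(L/10) = 10^(89/10) + 10^(86/10) = 1.192e+09.
L_total = 10·log₁₀(1.192e+09) = 90.76 dB(A).

91 dB(A)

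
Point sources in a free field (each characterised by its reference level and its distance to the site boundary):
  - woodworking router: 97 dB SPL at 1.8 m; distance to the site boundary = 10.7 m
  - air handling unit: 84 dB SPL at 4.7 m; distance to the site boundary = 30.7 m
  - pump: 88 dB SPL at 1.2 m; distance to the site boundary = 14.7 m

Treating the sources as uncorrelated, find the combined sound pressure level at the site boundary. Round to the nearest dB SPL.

82 dB SPL

First find each source's level at the receiver (point-source: −20·log₁₀(r/r_ref)), then combine on an intensity basis.
woodworking router: 97 − 20·log₁₀(10.7/1.8) = 97 − 15.48 = 81.52 dB SPL.
air handling unit: 84 − 20·log₁₀(30.7/4.7) = 84 − 16.30 = 67.70 dB SPL.
pump: 88 − 20·log₁₀(14.7/1.2) = 88 − 21.76 = 66.24 dB SPL.
Σ 10^(L/10) = 1.519e+08 → L_total = 10·log₁₀(1.519e+08) = 81.82 dB SPL.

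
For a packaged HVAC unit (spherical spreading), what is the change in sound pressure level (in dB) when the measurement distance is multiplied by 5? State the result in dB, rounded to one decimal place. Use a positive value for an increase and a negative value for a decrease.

A point source loses 6 dB per doubling of distance; generally ΔL = −20·log₁₀(r₂/r₁).
ΔL = −20·log₁₀(5) = -13.98 dB.

-14.0 dB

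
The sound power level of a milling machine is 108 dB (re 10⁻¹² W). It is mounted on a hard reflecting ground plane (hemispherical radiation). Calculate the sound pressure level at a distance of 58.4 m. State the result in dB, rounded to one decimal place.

64.7 dB

The power spreads over a hemisphere of area 2π·r², so L_p = L_w − 10·log₁₀(2π·r²).
2π·r² = 2.143e+04 m², 10·log₁₀ of that is 43.310 dB.
L_p = 108 − 43.310 = 64.69 dB.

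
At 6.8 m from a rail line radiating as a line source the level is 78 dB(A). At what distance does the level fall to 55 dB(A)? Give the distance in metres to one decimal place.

The 23.0 dB drop corresponds to a distance ratio of 10^(23.0/10) for a line source.
r₂ = 6.8·10^((78−55)/10) = 6.8·10^(23.0/10) = 1356.78 m.

1356.8 m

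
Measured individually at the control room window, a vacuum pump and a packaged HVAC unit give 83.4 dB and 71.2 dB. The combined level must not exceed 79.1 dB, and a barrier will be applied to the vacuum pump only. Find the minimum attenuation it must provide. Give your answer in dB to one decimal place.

The untreated sources together contribute 10^(71.2/10) = 1.318e+07, i.e. 71.20 dB.
The limit corresponds to 10^(79.1/10) = 8.128e+07; subtracting the fixed part leaves 6.810e+07 for the vacuum pump, i.e. 78.33 dB.
So the vacuum pump must be reduced from 83.4 to 78.33 dB: IL = 5.07 dB.

5.1 dB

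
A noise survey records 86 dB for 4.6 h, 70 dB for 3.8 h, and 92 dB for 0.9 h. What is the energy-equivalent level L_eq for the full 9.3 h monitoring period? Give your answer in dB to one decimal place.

85.5 dB

The energy average is taken in the linear domain: L_eq = 10·log₁₀[(Σ tᵢ·10^(Lᵢ/10))/T], T = 9.3 h.
Σ tᵢ·10^(Lᵢ/10) = 4.6·10^(86/10) + 3.8·10^(70/10) + 0.9·10^(92/10) = 3.296e+09.
L_eq = 10·log₁₀(3.296e+09/9.3) = 85.49 dB.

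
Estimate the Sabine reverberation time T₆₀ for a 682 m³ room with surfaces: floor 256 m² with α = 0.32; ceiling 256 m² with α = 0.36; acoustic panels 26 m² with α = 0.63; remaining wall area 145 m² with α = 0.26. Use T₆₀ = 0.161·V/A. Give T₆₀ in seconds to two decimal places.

A = Σ Sᵢαᵢ = 256·0.32 + 256·0.36 + 26·0.63 + 145·0.26 = 228.16 m².
T₆₀ = 0.161 × 682 / 228.16 = 0.481 s.

0.48 s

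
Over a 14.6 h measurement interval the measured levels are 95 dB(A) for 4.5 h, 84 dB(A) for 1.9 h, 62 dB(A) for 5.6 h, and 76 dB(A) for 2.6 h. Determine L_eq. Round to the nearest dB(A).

90 dB(A)

Weight each interval's intensity by its duration and average over T = 14.6 h:
Σ tᵢ·10^(Lᵢ/10) = 4.5·10^(95/10) + 1.9·10^(84/10) + 5.6·10^(62/10) + 2.6·10^(76/10) = 1.482e+10.
L_eq = 10·log₁₀(1.482e+10/14.6) = 90.06 dB(A).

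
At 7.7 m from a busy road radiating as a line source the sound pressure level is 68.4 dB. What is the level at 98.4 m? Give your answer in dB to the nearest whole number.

57 dB

Line-source attenuation: ΔL = 10·log₁₀(r₂/r₁) = 10·log₁₀(98.4/7.7) = 11.065 dB.
L₂ = 68.4 − 10·log₁₀(98.4/7.7) = 68.4 − 11.065 = 57.33 dB.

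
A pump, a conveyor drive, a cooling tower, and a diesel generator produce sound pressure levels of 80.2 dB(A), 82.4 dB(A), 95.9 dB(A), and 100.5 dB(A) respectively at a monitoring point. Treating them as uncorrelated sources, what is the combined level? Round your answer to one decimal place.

For uncorrelated sources the intensities add, so convert each level to linear form, sum, and take 10·log₁₀ of the total.
Σ 10^(L/10) = 10^(80.2/10) + 10^(82.4/10) + 10^(95.9/10) + 10^(100.5/10) = 1.539e+10.
L_total = 10·log₁₀(1.539e+10) = 101.87 dB(A).

101.9 dB(A)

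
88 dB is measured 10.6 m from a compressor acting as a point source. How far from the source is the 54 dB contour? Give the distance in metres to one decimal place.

The 34.0 dB drop corresponds to a distance ratio of 10^(34.0/20) for a point source.
r₂ = 10.6·10^((88−54)/20) = 10.6·10^(34.0/20) = 531.26 m.

531.3 m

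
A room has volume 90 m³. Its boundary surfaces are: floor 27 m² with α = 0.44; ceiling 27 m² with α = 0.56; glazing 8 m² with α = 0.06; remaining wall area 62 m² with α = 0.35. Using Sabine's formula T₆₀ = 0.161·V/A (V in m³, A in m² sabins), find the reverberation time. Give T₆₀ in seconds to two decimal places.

A = Σ Sᵢαᵢ = 27·0.44 + 27·0.56 + 8·0.06 + 62·0.35 = 49.18 m².
T₆₀ = 0.161 × 90 / 49.18 = 0.295 s.

0.29 s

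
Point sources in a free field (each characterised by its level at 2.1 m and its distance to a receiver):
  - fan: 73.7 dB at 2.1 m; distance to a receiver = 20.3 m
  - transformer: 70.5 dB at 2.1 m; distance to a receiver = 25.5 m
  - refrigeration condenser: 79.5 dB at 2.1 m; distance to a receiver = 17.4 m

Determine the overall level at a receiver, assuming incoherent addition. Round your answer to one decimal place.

First find each source's level at the receiver (point-source: −20·log₁₀(r/r_ref)), then combine on an intensity basis.
fan: 73.7 − 20·log₁₀(20.3/2.1) = 73.7 − 19.71 = 53.99 dB.
transformer: 70.5 − 20·log₁₀(25.5/2.1) = 70.5 − 21.69 = 48.81 dB.
refrigeration condenser: 79.5 − 20·log₁₀(17.4/2.1) = 79.5 − 18.37 = 61.13 dB.
Σ 10^(L/10) = 1.625e+06 → L_total = 10·log₁₀(1.625e+06) = 62.11 dB.

62.1 dB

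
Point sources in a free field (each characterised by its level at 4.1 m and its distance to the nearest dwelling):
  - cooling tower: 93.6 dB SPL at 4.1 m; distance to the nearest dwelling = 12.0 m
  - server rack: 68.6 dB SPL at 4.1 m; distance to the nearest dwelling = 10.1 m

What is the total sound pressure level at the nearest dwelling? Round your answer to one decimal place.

First find each source's level at the receiver (point-source: −20·log₁₀(r/r_ref)), then combine on an intensity basis.
cooling tower: 93.6 − 20·log₁₀(12.0/4.1) = 93.6 − 9.33 = 84.27 dB SPL.
server rack: 68.6 − 20·log₁₀(10.1/4.1) = 68.6 − 7.83 = 60.77 dB SPL.
Σ 10^(L/10) = 2.686e+08 → L_total = 10·log₁₀(2.686e+08) = 84.29 dB SPL.

84.3 dB SPL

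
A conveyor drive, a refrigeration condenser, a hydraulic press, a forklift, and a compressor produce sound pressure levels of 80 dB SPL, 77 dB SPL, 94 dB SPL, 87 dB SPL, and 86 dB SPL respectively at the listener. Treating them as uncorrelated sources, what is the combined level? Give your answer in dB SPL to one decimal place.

95.5 dB SPL

For uncorrelated sources the intensities add, so convert each level to linear form, sum, and take 10·log₁₀ of the total.
Σ 10^(L/10) = 10^(80/10) + 10^(77/10) + 10^(94/10) + 10^(87/10) + 10^(86/10) = 3.561e+09.
L_total = 10·log₁₀(3.561e+09) = 95.52 dB SPL.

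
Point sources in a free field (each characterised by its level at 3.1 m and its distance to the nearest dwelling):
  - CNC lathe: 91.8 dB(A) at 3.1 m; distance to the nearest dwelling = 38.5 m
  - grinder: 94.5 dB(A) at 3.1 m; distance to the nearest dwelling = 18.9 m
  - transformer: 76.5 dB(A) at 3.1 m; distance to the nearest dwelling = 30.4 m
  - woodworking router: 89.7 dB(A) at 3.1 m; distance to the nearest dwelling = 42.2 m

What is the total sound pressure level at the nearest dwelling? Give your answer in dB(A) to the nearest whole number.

First find each source's level at the receiver (point-source: −20·log₁₀(r/r_ref)), then combine on an intensity basis.
CNC lathe: 91.8 − 20·log₁₀(38.5/3.1) = 91.8 − 21.88 = 69.92 dB(A).
grinder: 94.5 − 20·log₁₀(18.9/3.1) = 94.5 − 15.70 = 78.80 dB(A).
transformer: 76.5 − 20·log₁₀(30.4/3.1) = 76.5 − 19.83 = 56.67 dB(A).
woodworking router: 89.7 − 20·log₁₀(42.2/3.1) = 89.7 − 22.68 = 67.02 dB(A).
Σ 10^(L/10) = 9.114e+07 → L_total = 10·log₁₀(9.114e+07) = 79.60 dB(A).

80 dB(A)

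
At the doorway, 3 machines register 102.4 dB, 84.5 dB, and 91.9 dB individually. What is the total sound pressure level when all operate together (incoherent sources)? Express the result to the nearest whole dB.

103 dB

For uncorrelated sources the intensities add, so convert each level to linear form, sum, and take 10·log₁₀ of the total.
Σ 10^(L/10) = 10^(102.4/10) + 10^(84.5/10) + 10^(91.9/10) = 1.921e+10.
L_total = 10·log₁₀(1.921e+10) = 102.83 dB.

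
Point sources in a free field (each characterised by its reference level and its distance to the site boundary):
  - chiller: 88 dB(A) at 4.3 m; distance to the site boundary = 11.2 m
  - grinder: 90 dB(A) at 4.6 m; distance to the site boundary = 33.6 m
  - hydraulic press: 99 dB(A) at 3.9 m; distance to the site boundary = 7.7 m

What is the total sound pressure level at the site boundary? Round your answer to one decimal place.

First find each source's level at the receiver (point-source: −20·log₁₀(r/r_ref)), then combine on an intensity basis.
chiller: 88 − 20·log₁₀(11.2/4.3) = 88 − 8.31 = 79.69 dB(A).
grinder: 90 − 20·log₁₀(33.6/4.6) = 90 − 17.27 = 72.73 dB(A).
hydraulic press: 99 − 20·log₁₀(7.7/3.9) = 99 − 5.91 = 93.09 dB(A).
Σ 10^(L/10) = 2.149e+09 → L_total = 10·log₁₀(2.149e+09) = 93.32 dB(A).

93.3 dB(A)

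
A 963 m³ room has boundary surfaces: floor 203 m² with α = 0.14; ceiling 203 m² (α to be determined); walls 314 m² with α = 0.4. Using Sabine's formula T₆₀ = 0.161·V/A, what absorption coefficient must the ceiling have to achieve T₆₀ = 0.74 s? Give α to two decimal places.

Required total absorption A = 0.161·963/0.74 = 209.52 m².
Absorption from the other surfaces = 203·0.14 + 314·0.4 = 154.02 m², so the ceiling must supply 55.50 m² over 203 m².
α = 55.50/203 = 0.273.

0.27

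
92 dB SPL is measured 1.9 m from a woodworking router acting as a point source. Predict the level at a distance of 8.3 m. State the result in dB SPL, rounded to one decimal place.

For a point source, L₂ = L₁ − 20·log₁₀(r₂/r₁).
L₂ = 92 − 20·log₁₀(8.3/1.9) = 92 − 12.806 = 79.19 dB SPL.

79.2 dB SPL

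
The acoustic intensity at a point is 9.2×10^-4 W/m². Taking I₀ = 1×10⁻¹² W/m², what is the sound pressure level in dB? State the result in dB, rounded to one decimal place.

89.6 dB

I/I₀ = 9.2×10^-4/10⁻¹² = 9.2×10^8, and L = 10·log₁₀(I/I₀).
L = 10·(0.9638 + 8) = 89.64 dB.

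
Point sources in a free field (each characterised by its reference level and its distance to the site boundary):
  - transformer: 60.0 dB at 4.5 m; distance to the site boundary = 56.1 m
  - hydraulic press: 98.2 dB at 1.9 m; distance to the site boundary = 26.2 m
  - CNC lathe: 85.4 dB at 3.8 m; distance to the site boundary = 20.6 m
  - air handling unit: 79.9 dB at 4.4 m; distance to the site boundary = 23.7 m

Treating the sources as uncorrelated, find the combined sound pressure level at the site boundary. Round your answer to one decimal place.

Propagate each source to the receiver with L = L_ref − 20·log₁₀(r/r_ref), then add intensities.
transformer: 60.0 − 20·log₁₀(56.1/4.5) = 60.0 − 21.92 = 38.08 dB.
hydraulic press: 98.2 − 20·log₁₀(26.2/1.9) = 98.2 − 22.79 = 75.41 dB.
CNC lathe: 85.4 − 20·log₁₀(20.6/3.8) = 85.4 − 14.68 = 70.72 dB.
air handling unit: 79.9 − 20·log₁₀(23.7/4.4) = 79.9 − 14.63 = 65.27 dB.
Σ 10^(L/10) = 4.992e+07 → L_total = 10·log₁₀(4.992e+07) = 76.98 dB.

77.0 dB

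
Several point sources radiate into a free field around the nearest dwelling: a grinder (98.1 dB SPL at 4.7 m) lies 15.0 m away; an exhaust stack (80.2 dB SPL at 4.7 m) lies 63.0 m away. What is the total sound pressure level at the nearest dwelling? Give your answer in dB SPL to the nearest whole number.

88 dB SPL

First find each source's level at the receiver (point-source: −20·log₁₀(r/r_ref)), then combine on an intensity basis.
grinder: 98.1 − 20·log₁₀(15.0/4.7) = 98.1 − 10.08 = 88.02 dB SPL.
exhaust stack: 80.2 − 20·log₁₀(63.0/4.7) = 80.2 − 22.54 = 57.66 dB SPL.
Σ 10^(L/10) = 6.345e+08 → L_total = 10·log₁₀(6.345e+08) = 88.02 dB SPL.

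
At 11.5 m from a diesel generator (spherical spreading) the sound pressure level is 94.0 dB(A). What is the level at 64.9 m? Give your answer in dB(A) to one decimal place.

79.0 dB(A)

Point-source attenuation: ΔL = 20·log₁₀(r₂/r₁) = 20·log₁₀(64.9/11.5) = 15.031 dB.
L₂ = 94.0 − 20·log₁₀(64.9/11.5) = 94.0 − 15.031 = 78.97 dB(A).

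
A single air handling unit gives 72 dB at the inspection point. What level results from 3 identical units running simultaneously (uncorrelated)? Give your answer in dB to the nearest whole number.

77 dB

With 3 equal, uncorrelated contributions the intensity is 3× that of one unit, giving a rise of 10·log₁₀ 3.
L_total = 72 + 10·log₁₀(3) = 72 + 4.771 = 76.77 dB.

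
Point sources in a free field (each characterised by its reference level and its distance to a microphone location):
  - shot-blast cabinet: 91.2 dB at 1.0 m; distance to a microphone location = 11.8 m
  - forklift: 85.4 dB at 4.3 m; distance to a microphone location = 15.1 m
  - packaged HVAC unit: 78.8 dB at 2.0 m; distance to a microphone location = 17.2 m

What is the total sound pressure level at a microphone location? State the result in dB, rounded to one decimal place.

First find each source's level at the receiver (point-source: −20·log₁₀(r/r_ref)), then combine on an intensity basis.
shot-blast cabinet: 91.2 − 20·log₁₀(11.8/1.0) = 91.2 − 21.44 = 69.76 dB.
forklift: 85.4 − 20·log₁₀(15.1/4.3) = 85.4 − 10.91 = 74.49 dB.
packaged HVAC unit: 78.8 − 20·log₁₀(17.2/2.0) = 78.8 − 18.69 = 60.11 dB.
Σ 10^(L/10) = 3.861e+07 → L_total = 10·log₁₀(3.861e+07) = 75.87 dB.

75.9 dB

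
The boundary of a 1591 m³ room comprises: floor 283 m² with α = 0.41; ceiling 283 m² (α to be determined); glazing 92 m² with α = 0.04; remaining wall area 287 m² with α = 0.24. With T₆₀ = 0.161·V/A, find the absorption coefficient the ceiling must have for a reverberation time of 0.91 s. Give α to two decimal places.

Required total absorption A = 0.161·1591/0.91 = 281.48 m².
Absorption from the other surfaces = 283·0.41 + 92·0.04 + 287·0.24 = 188.59 m², so the ceiling must supply 92.89 m² over 283 m².
α = 92.89/283 = 0.328.

0.33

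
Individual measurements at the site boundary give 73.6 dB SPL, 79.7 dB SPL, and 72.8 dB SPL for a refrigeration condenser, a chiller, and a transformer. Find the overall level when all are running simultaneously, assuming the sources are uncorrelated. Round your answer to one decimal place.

Incoherent sources combine by intensity addition: L_total = 10·log₁₀(Σ 10^(L_i/10)).
Σ 10^(L/10) = 10^(73.6/10) + 10^(79.7/10) + 10^(72.8/10) = 1.353e+08.
L_total = 10·log₁₀(1.353e+08) = 81.31 dB SPL.

81.3 dB SPL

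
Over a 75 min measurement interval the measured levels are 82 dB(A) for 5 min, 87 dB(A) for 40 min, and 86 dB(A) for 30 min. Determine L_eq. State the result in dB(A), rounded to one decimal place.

The energy average is taken in the linear domain: L_eq = 10·log₁₀[(Σ tᵢ·10^(Lᵢ/10))/T], T = 75 min.
Σ tᵢ·10^(Lᵢ/10) = 5·10^(82/10) + 40·10^(87/10) + 30·10^(86/10) = 3.278e+10.
L_eq = 10·log₁₀(3.278e+10/75) = 86.41 dB(A).

86.4 dB(A)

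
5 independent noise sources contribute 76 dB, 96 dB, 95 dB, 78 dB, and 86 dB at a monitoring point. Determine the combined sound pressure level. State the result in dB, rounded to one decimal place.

98.8 dB

For uncorrelated sources the intensities add, so convert each level to linear form, sum, and take 10·log₁₀ of the total.
Σ 10^(L/10) = 10^(76/10) + 10^(96/10) + 10^(95/10) + 10^(78/10) + 10^(86/10) = 7.644e+09.
L_total = 10·log₁₀(7.644e+09) = 98.83 dB.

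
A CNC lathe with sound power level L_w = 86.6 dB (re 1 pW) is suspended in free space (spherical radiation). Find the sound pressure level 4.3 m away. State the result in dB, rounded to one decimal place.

Free-field spherical radiation: L_p = L_w − 10·log₁₀(4π·r²), r = 4.3 m.
4π·r² = 232.4 m², 10·log₁₀ of that is 23.661 dB.
L_p = 86.6 − 23.661 = 62.94 dB.

62.9 dB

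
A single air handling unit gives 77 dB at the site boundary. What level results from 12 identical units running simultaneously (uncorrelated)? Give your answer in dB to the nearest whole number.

N identical incoherent sources raise the level by 10·log₁₀ N.
L_total = 77 + 10·log₁₀(12) = 77 + 10.792 = 87.79 dB.

88 dB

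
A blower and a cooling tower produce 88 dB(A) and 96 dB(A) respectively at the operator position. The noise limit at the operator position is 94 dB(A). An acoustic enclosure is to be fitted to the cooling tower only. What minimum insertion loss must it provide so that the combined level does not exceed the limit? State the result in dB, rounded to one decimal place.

Everything except the cooling tower sums to 10^(88/10) = 6.310e+08 in linear terms, 88.00 dB(A).
The limit corresponds to 10^(94/10) = 2.512e+09; subtracting the fixed part leaves 1.881e+09 for the cooling tower, i.e. 92.74 dB(A).
Required insertion loss = 96 − 92.74 = 3.26 dB.

3.3 dB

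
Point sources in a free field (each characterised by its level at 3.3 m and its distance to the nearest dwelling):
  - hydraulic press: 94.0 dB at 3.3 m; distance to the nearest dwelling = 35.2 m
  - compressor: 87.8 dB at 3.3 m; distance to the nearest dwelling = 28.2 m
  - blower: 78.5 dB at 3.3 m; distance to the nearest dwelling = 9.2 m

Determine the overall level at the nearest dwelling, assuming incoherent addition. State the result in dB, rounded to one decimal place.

First find each source's level at the receiver (point-source: −20·log₁₀(r/r_ref)), then combine on an intensity basis.
hydraulic press: 94.0 − 20·log₁₀(35.2/3.3) = 94.0 − 20.56 = 73.44 dB.
compressor: 87.8 − 20·log₁₀(28.2/3.3) = 87.8 − 18.63 = 69.17 dB.
blower: 78.5 − 20·log₁₀(9.2/3.3) = 78.5 − 8.91 = 69.59 dB.
Σ 10^(L/10) = 3.944e+07 → L_total = 10·log₁₀(3.944e+07) = 75.96 dB.

76.0 dB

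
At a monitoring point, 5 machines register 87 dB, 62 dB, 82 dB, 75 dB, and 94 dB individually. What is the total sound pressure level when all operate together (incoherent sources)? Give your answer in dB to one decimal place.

95.1 dB

For uncorrelated sources the intensities add, so convert each level to linear form, sum, and take 10·log₁₀ of the total.
Σ 10^(L/10) = 10^(87/10) + 10^(62/10) + 10^(82/10) + 10^(75/10) + 10^(94/10) = 3.205e+09.
L_total = 10·log₁₀(3.205e+09) = 95.06 dB.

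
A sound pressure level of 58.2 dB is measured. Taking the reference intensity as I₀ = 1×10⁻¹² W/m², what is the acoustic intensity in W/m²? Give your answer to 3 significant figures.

6.61e-07 W/m²

I/I₀ = 10^(58.2/10) = 6.607e+05, so I = 6.607e+05 × 10⁻¹² W/m².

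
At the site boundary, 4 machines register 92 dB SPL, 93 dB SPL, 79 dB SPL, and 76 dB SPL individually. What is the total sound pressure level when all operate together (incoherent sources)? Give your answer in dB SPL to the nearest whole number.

96 dB SPL

For uncorrelated sources the intensities add, so convert each level to linear form, sum, and take 10·log₁₀ of the total.
Σ 10^(L/10) = 10^(92/10) + 10^(93/10) + 10^(79/10) + 10^(76/10) = 3.699e+09.
L_total = 10·log₁₀(3.699e+09) = 95.68 dB SPL.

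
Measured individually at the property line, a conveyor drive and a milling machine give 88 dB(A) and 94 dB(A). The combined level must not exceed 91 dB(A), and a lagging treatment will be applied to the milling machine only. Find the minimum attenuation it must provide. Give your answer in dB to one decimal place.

6.0 dB

The untreated sources together contribute 10^(88/10) = 6.310e+08, i.e. 88.00 dB(A).
To meet 91 dB(A) overall, the treated milling machine may contribute at most 10^(91/10) − 6.310e+08 = 6.280e+08, i.e. 87.98 dB(A).
Required insertion loss = 94 − 87.98 = 6.02 dB.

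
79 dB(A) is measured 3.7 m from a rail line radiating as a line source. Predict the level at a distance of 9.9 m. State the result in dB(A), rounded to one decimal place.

74.7 dB(A)

Cylindrical spreading from a line source gives a 10·log₁₀(r₂/r₁) drop.
L₂ = 79 − 10·log₁₀(9.9/3.7) = 79 − 4.274 = 74.73 dB(A).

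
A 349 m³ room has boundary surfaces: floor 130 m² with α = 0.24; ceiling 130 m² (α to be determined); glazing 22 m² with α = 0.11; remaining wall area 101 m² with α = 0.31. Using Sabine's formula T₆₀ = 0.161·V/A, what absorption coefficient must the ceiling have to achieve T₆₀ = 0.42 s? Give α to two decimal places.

0.53

A = 0.161·V/T₆₀ = 0.161·349/0.42 = 133.78 m² sabins.
Absorption from the other surfaces = 130·0.24 + 22·0.11 + 101·0.31 = 64.93 m², so the ceiling must supply 68.85 m² over 130 m².
α = 68.85/130 = 0.530.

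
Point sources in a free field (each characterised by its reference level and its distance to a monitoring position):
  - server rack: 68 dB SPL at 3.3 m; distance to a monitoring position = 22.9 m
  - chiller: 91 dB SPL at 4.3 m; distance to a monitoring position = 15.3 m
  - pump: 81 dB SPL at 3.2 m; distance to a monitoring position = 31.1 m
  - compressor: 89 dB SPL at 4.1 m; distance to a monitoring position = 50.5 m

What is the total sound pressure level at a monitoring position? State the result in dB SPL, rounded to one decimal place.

First find each source's level at the receiver (point-source: −20·log₁₀(r/r_ref)), then combine on an intensity basis.
server rack: 68 − 20·log₁₀(22.9/3.3) = 68 − 16.83 = 51.17 dB SPL.
chiller: 91 − 20·log₁₀(15.3/4.3) = 91 − 11.02 = 79.98 dB SPL.
pump: 81 − 20·log₁₀(31.1/3.2) = 81 − 19.75 = 61.25 dB SPL.
compressor: 89 − 20·log₁₀(50.5/4.1) = 89 − 21.81 = 67.19 dB SPL.
Σ 10^(L/10) = 1.061e+08 → L_total = 10·log₁₀(1.061e+08) = 80.26 dB SPL.

80.3 dB SPL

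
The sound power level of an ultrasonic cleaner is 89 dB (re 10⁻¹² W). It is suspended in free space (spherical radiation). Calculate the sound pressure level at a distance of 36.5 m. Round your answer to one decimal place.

46.8 dB

L_p = L_w − 10·log₁₀(4π·r²) with r = 36.5 m.
4π·r² = 1.674e+04 m², 10·log₁₀ of that is 42.238 dB.
L_p = 89 − 42.238 = 46.76 dB.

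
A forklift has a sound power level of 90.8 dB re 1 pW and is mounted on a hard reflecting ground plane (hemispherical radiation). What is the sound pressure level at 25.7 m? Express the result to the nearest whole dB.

55 dB

The power spreads over a hemisphere of area 2π·r², so L_p = L_w − 10·log₁₀(2π·r²).
2π·r² = 4150 m², 10·log₁₀ of that is 36.180 dB.
L_p = 90.8 − 36.180 = 54.62 dB.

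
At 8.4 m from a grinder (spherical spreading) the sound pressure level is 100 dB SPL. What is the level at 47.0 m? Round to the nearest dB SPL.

85 dB SPL

Point-source attenuation: ΔL = 20·log₁₀(r₂/r₁) = 20·log₁₀(47.0/8.4) = 14.956 dB.
L₂ = 100 − 20·log₁₀(47.0/8.4) = 100 − 14.956 = 85.04 dB SPL.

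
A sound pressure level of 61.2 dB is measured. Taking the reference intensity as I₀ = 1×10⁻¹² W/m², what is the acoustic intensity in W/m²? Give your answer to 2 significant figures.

I = I₀·10^(L/10) = 10⁻¹² × 10^(61.2/10) = 10^(-5.880).

1.3e-06 W/m²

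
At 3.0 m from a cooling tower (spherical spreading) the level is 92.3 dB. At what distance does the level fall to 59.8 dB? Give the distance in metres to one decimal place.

For a point source L₁ − L₂ = 20·log₁₀(r₂/r₁), so r₂ = r₁·10^((L₁−L₂)/20).
r₂ = 3.0·10^((92.3−59.8)/20) = 3.0·10^(32.5/20) = 126.51 m.

126.5 m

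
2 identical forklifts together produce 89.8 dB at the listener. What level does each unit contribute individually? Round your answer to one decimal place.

86.8 dB

For N identical incoherent sources L_total = L₁ + 10·log₁₀ N, so L₁ = 89.8 − 10·log₁₀(2) = 89.8 − 3.010.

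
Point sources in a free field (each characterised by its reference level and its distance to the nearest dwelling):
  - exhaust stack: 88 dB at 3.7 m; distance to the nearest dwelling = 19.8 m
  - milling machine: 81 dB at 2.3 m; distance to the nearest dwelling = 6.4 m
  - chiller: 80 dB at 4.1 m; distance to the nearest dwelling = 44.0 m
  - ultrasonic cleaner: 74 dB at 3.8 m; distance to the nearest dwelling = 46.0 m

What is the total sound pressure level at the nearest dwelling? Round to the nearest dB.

Propagate each source to the receiver with L = L_ref − 20·log₁₀(r/r_ref), then add intensities.
exhaust stack: 88 − 20·log₁₀(19.8/3.7) = 88 − 14.57 = 73.43 dB.
milling machine: 81 − 20·log₁₀(6.4/2.3) = 81 − 8.89 = 72.11 dB.
chiller: 80 − 20·log₁₀(44.0/4.1) = 80 − 20.61 = 59.39 dB.
ultrasonic cleaner: 74 − 20·log₁₀(46.0/3.8) = 74 − 21.66 = 52.34 dB.
Σ 10^(L/10) = 3.933e+07 → L_total = 10·log₁₀(3.933e+07) = 75.95 dB.

76 dB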